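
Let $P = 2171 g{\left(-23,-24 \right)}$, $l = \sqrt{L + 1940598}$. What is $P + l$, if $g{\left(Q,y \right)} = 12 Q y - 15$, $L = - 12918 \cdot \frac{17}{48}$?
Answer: $14348139 + \frac{\sqrt{30976366}}{4} \approx 1.435 \cdot 10^{7}$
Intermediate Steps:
$L = - \frac{36601}{8}$ ($L = - 12918 \cdot 17 \cdot \frac{1}{48} = \left(-12918\right) \frac{17}{48} = - \frac{36601}{8} \approx -4575.1$)
$l = \frac{\sqrt{30976366}}{4}$ ($l = \sqrt{- \frac{36601}{8} + 1940598} = \sqrt{\frac{15488183}{8}} = \frac{\sqrt{30976366}}{4} \approx 1391.4$)
$g{\left(Q,y \right)} = -15 + 12 Q y$ ($g{\left(Q,y \right)} = 12 Q y - 15 = -15 + 12 Q y$)
$P = 14348139$ ($P = 2171 \left(-15 + 12 \left(-23\right) \left(-24\right)\right) = 2171 \left(-15 + 6624\right) = 2171 \cdot 6609 = 14348139$)
$P + l = 14348139 + \frac{\sqrt{30976366}}{4}$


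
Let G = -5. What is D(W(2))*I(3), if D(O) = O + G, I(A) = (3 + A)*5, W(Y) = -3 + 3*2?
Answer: -60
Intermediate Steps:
W(Y) = 3 (W(Y) = -3 + 6 = 3)
I(A) = 15 + 5*A
D(O) = -5 + O (D(O) = O - 5 = -5 + O)
D(W(2))*I(3) = (-5 + 3)*(15 + 5*3) = -2*(15 + 15) = -2*30 = -60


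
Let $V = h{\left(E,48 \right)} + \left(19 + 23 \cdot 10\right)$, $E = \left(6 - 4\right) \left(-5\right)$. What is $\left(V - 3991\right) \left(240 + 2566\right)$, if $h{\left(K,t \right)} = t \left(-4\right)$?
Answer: $-11038804$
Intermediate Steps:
$E = -10$ ($E = 2 \left(-5\right) = -10$)
$h{\left(K,t \right)} = - 4 t$
$V = 57$ ($V = \left(-4\right) 48 + \left(19 + 23 \cdot 10\right) = -192 + \left(19 + 230\right) = -192 + 249 = 57$)
$\left(V - 3991\right) \left(240 + 2566\right) = \left(57 - 3991\right) \left(240 + 2566\right) = \left(-3934\right) 2806 = -11038804$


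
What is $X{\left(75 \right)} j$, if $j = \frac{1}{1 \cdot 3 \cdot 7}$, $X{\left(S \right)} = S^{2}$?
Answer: $\frac{1875}{7} \approx 267.86$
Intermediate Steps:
$j = \frac{1}{21}$ ($j = \frac{1}{3 \cdot 7} = \frac{1}{21} \approx 0.047619$)
$X{\left(75 \right)} j = 75^{2} \cdot \frac{1}{21} = 5625 \cdot \frac{1}{21} = \frac{1875}{7}$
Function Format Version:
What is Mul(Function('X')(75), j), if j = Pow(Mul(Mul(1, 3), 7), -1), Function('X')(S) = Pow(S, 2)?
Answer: Rational(1875, 7) ≈ 267.86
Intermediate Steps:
j = Rational(1, 21) (j = Pow(Mul(3, 7), -1) = Pow(21, -1) = Rational(1, 21) ≈ 0.047619)
Mul(Function('X')(75), j) = Mul(Pow(75, 2), Rational(1, 21)) = Mul(5625, Rational(1, 21)) = Rational(1875, 7)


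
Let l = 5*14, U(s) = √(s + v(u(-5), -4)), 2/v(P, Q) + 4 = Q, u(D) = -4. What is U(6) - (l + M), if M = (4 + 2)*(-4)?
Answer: -46 + √23/2 ≈ -43.602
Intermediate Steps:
v(P, Q) = 2/(-4 + Q)
U(s) = √(-¼ + s) (U(s) = √(s + 2/(-4 - 4)) = √(s + 2/(-8)) = √(s + 2*(-⅛)) = √(s - ¼) = √(-¼ + s))
l = 70
M = -24 (M = 6*(-4) = -24)
U(6) - (l + M) = √(-1 + 4*6)/2 - (70 - 24) = √(-1 + 24)/2 - 1*46 = √23/2 - 46 = -46 + √23/2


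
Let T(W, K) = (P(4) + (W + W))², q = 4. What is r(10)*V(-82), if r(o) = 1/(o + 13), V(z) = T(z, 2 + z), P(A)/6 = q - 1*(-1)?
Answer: 17956/23 ≈ 780.70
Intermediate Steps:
P(A) = 30 (P(A) = 6*(4 - 1*(-1)) = 6*(4 + 1) = 6*5 = 30)
T(W, K) = (30 + 2*W)² (T(W, K) = (30 + (W + W))² = (30 + 2*W)²)
V(z) = 4*(15 + z)²
r(o) = 1/(13 + o)
r(10)*V(-82) = (4*(15 - 82)²)/(13 + 10) = (4*(-67)²)/23 = (4*4489)/23 = (1/23)*17956 = 17956/23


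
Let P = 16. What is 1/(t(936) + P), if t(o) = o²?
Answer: 1/876112 ≈ 1.1414e-6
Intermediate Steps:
1/(t(936) + P) = 1/(936² + 16) = 1/(876096 + 16) = 1/876112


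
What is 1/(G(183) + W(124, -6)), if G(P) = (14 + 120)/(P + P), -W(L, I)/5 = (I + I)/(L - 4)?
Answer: 366/317 ≈ 1.1546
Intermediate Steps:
W(L, I) = -10*I/(-4 + L) (W(L, I) = -5*(I + I)/(L - 4) = -5*2*I/(-4 + L) = -10*I/(-4 + L))
G(P) = 67/P (G(P) = 134/((2*P)) = 134*(1/(2*P)) = 67/P)
1/(G(183) + W(124, -6)) = 1/(67/183 - 10*(-6)/(-4 + 124)) = 1/(67*(1/183) - 10*(-6)/120) = 1/(67/183 - 10*(-6)*1/120) = 1/(67/183 + ½) = 1/(317/366) = 366/317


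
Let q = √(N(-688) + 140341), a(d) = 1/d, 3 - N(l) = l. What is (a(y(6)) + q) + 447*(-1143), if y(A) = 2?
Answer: -1021841/2 + 34*√122 ≈ -5.1055e+5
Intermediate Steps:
N(l) = 3 - l
q = 34*√122 (q = √((3 - 1*(-688)) + 140341) = √((3 + 688) + 140341) = √(691 + 140341) = √141032 = 34*√122 ≈ 375.54)
(a(y(6)) + q) + 447*(-1143) = (1/2 + 34*√122) + 447*(-1143) = (½ + 34*√122) - 510921 = -1021841/2 + 34*√122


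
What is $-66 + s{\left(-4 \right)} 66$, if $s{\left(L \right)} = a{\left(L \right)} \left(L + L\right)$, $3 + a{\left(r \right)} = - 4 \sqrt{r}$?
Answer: $1518 + 4224 i \approx 1518.0 + 4224.0 i$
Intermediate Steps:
$a{\left(r \right)} = -3 - 4 \sqrt{r}$
$s{\left(L \right)} = 2 L \left(-3 - 4 \sqrt{L}\right)$ ($s{\left(L \right)} = \left(-3 - 4 \sqrt{L}\right) \left(L + L\right) = \left(-3 - 4 \sqrt{L}\right) 2 L = 2 L \left(-3 - 4 \sqrt{L}\right)$)
$-66 + s{\left(-4 \right)} 66 = -66 + \left(- 8 \left(-4\right)^{\frac{3}{2}} - -24\right) 66 = -66 + \left(- 8 \left(- 8 i\right) + 24\right) 66 = -66 + \left(64 i + 24\right) 66 = -66 + \left(24 + 64 i\right) 66 = -66 + \left(1584 + 4224 i\right) = 1518 + 4224 i$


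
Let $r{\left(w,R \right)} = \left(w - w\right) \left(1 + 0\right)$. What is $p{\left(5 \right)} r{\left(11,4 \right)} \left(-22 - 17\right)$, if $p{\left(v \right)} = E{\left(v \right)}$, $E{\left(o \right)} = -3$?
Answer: $0$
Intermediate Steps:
$p{\left(v \right)} = -3$
$r{\left(w,R \right)} = 0$ ($r{\left(w,R \right)} = 0 \cdot 1 = 0$)
$p{\left(5 \right)} r{\left(11,4 \right)} \left(-22 - 17\right) = \left(-3\right) 0 \left(-22 - 17\right) = 0 \left(-22 - 17\right) = 0 \left(-39\right) = 0$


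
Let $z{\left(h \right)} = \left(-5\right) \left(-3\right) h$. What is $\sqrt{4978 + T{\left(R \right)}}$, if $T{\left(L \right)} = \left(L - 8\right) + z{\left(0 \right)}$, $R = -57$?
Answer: $17 \sqrt{17} \approx 70.093$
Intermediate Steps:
$z{\left(h \right)} = 15 h$
$T{\left(L \right)} = -8 + L$ ($T{\left(L \right)} = \left(L - 8\right) + 15 \cdot 0 = \left(-8 + L\right) + 0 = -8 + L$)
$\sqrt{4978 + T{\left(R \right)}} = \sqrt{4978 - 65} = \sqrt{4913} = 17 \sqrt{17}$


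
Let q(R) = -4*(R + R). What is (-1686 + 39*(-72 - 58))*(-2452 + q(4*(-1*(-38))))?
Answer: 24781008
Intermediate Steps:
q(R) = -8*R
(-1686 + 39*(-72 - 58))*(-2452 + q(4*(-1*(-38)))) = (-1686 + 39*(-72 - 58))*(-2452 - 32*(-1*(-38))) = (-1686 + 39*(-130))*(-2452 - 32*38) = (-1686 - 5070)*(-2452 - 8*152) = -6756*(-2452 - 1216) = -6756*(-3668) = 24781008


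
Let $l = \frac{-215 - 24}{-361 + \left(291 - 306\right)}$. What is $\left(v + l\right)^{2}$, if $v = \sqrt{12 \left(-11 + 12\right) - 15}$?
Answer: $- \frac{367007}{141376} + \frac{239 i \sqrt{3}}{188} \approx -2.596 + 2.2019 i$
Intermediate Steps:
$v = i \sqrt{3}$ ($v = \sqrt{12 \cdot 1 - 15} = \sqrt{12 - 15} = \sqrt{-3} = i \sqrt{3} \approx 1.732 i$)
$l = \frac{239}{376}$ ($l = - \frac{239}{-361 - 15} = - \frac{239}{-376} = \left(-239\right) \left(- \frac{1}{376}\right) = \frac{239}{376} \approx 0.63564$)
$\left(v + l\right)^{2} = \left(i \sqrt{3} + \frac{239}{376}\right)^{2} = \left(\frac{239}{376} + i \sqrt{3}\right)^{2}$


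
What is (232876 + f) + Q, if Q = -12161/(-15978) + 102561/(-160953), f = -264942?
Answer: -27488013040823/857235678 ≈ -32066.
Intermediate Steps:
Q = 106209925/857235678 (Q = -12161*(-1/15978) + 102561*(-1/160953) = 12161/15978 - 34187/53651 = 106209925/857235678 ≈ 0.12390)
(232876 + f) + Q = (232876 - 264942) + 106209925/857235678 = -32066 + 106209925/857235678 = -27488013040823/857235678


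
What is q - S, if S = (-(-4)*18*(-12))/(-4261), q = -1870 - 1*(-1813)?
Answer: -243741/4261 ≈ -57.203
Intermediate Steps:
q = -57 (q = -1870 + 1813 = -57)
S = 864/4261 (S = (-4*(-18)*(-12))*(-1/4261) = (72*(-12))*(-1/4261) = -864*(-1/4261) = 864/4261 ≈ 0.20277)
q - S = -57 - 1*864/4261 = -57 - 864/4261 = -243741/4261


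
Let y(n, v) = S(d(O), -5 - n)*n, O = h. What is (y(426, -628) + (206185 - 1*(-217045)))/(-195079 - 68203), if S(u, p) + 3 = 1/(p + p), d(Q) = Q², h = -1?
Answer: -181861099/113474542 ≈ -1.6027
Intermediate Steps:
O = -1
S(u, p) = -3 + 1/(2*p) (S(u, p) = -3 + 1/(p + p) = -3 + 1/(2*p))
y(n, v) = n*(-3 + 1/(2*(-5 - n))) (y(n, v) = (-3 + 1/(2*(-5 - n)))*n = n*(-3 + 1/(2*(-5 - n))))
(y(426, -628) + (206185 - 1*(-217045)))/(-195079 - 68203) = (-1*426*(31 + 6*426)/(10 + 2*426) + (206185 - 1*(-217045)))/(-195079 - 68203) = (-1*426*(31 + 2556)/(10 + 852) + (206185 + 217045))/(-263282) = (-1*426*2587/862 + 423230)*(-1/263282) = (-1*426*1/862*2587 + 423230)*(-1/263282) = (-551031/431 + 423230)*(-1/263282) = (181861099/431)*(-1/263282) = -181861099/113474542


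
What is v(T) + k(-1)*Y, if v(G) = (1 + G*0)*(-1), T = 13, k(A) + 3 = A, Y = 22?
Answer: -89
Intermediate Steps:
k(A) = -3 + A
v(G) = -1 (v(G) = (1 + 0)*(-1) = 1*(-1) = -1)
v(T) + k(-1)*Y = -1 + (-3 - 1)*22 = -1 - 4*22 = -1 - 88 = -89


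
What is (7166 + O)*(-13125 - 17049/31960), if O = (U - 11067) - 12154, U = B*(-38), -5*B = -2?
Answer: 33706605629199/159800 ≈ 2.1093e+8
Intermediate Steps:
B = ⅖ (B = -⅕*(-2) = ⅖ ≈ 0.40000)
U = -76/5 (U = (⅖)*(-38) = -76/5 ≈ -15.200)
O = -116181/5 (O = (-76/5 - 11067) - 12154 = -55411/5 - 12154 = -116181/5 ≈ -23236.)
(7166 + O)*(-13125 - 17049/31960) = (7166 - 116181/5)*(-13125 - 17049/31960) = -80351*(-13125 - 17049*1/31960)/5 = -80351*(-13125 - 17049/31960)/5 = -80351/5*(-419492049/31960) = 33706605629199/159800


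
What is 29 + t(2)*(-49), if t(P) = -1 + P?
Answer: -20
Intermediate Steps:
29 + t(2)*(-49) = 29 + (-1 + 2)*(-49) = 29 + 1*(-49) = 29 - 49 = -20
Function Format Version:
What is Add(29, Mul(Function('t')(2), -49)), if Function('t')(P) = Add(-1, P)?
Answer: -20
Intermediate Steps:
Add(29, Mul(Function('t')(2), -49)) = Add(29, Mul(Add(-1, 2), -49)) = Add(29, Mul(1, -49)) = Add(29, -49) = -20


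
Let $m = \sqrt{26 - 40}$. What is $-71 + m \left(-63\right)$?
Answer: $-71 - 63 i \sqrt{14} \approx -71.0 - 235.72 i$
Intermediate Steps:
$m = i \sqrt{14}$ ($m = \sqrt{-14} = i \sqrt{14} \approx 3.7417 i$)
$-71 + m \left(-63\right) = -71 + i \sqrt{14} \left(-63\right) = -71 - 63 i \sqrt{14}$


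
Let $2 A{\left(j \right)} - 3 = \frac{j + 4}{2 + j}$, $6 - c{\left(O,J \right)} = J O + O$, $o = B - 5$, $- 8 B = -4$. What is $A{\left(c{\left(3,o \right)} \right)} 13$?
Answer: $\frac{988}{37} \approx 26.703$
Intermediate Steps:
$B = \frac{1}{2}$ ($B = \left(- \frac{1}{8}\right) \left(-4\right) = \frac{1}{2} \approx 0.5$)
$o = - \frac{9}{2}$ ($o = \frac{1}{2} - 5 = - \frac{9}{2} \approx -4.5$)
$c{\left(O,J \right)} = 6 - O - J O$ ($c{\left(O,J \right)} = 6 - \left(J O + O\right) = 6 - \left(O + J O\right) = 6 - O - J O$)
$A{\left(j \right)} = \frac{3}{2} + \frac{4 + j}{2 \left(2 + j\right)}$ ($A{\left(j \right)} = \frac{3}{2} + \frac{\left(j + 4\right) \frac{1}{2 + j}}{2} = \frac{3}{2} + \frac{\left(4 + j\right) \frac{1}{2 + j}}{2} = \frac{3}{2} + \frac{\frac{1}{2 + j} \left(4 + j\right)}{2} = \frac{3}{2} + \frac{4 + j}{2 \left(2 + j\right)}$)
$A{\left(c{\left(3,o \right)} \right)} 13 = \frac{5 + 2 \left(6 - 3 - \left(- \frac{9}{2}\right) 3\right)}{2 - \left(-3 - \frac{27}{2}\right)} 13 = \frac{5 + 2 \left(6 - 3 + \frac{27}{2}\right)}{2 + \left(6 - 3 + \frac{27}{2}\right)} 13 = \frac{5 + 2 \cdot \frac{33}{2}}{2 + \frac{33}{2}} \cdot 13 = \frac{5 + 33}{\frac{37}{2}} \cdot 13 = \frac{2}{37} \cdot 38 \cdot 13 = \frac{76}{37} \cdot 13 = \frac{988}{37}$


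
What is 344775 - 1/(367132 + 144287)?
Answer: 176324485724/511419 ≈ 3.4478e+5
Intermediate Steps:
344775 - 1/(367132 + 144287) = 344775 - 1/511419 = 176324485724/511419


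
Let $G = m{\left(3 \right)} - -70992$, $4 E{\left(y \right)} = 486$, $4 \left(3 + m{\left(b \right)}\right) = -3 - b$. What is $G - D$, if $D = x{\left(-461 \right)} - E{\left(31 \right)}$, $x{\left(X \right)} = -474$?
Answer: $71583$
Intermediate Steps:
$m{\left(b \right)} = - \frac{15}{4} - \frac{b}{4}$ ($m{\left(b \right)} = -3 + \frac{-3 - b}{4} = -3 - \left(\frac{3}{4} + \frac{b}{4}\right) = - \frac{15}{4} - \frac{b}{4}$)
$E{\left(y \right)} = \frac{243}{2}$ ($E{\left(y \right)} = \frac{1}{4} \cdot 486 = \frac{243}{2}$)
$G = \frac{141975}{2}$ ($G = \left(- \frac{15}{4} - \frac{3}{4}\right) - -70992 = \left(- \frac{15}{4} - \frac{3}{4}\right) + 70992 = - \frac{9}{2} + 70992 = \frac{141975}{2} \approx 70988.0$)
$D = - \frac{1191}{2}$ ($D = -474 - \frac{243}{2} = - \frac{1191}{2} \approx -595.5$)
$G - D = \frac{141975}{2} - - \frac{1191}{2} = \frac{141975}{2} + \frac{1191}{2} = 71583$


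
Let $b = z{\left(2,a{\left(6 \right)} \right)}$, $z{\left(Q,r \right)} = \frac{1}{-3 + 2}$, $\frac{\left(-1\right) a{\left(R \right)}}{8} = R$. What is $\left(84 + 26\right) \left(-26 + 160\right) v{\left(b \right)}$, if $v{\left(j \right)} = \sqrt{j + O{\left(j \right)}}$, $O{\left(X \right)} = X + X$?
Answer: $14740 i \sqrt{3} \approx 25530.0 i$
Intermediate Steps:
$a{\left(R \right)} = - 8 R$
$z{\left(Q,r \right)} = -1$ ($z{\left(Q,r \right)} = \frac{1}{-1} = -1$)
$O{\left(X \right)} = 2 X$
$b = -1$
$v{\left(j \right)} = \sqrt{3} \sqrt{j}$ ($v{\left(j \right)} = \sqrt{j + 2 j} = \sqrt{3 j} = \sqrt{3} \sqrt{j}$)
$\left(84 + 26\right) \left(-26 + 160\right) v{\left(b \right)} = \left(84 + 26\right) \left(-26 + 160\right) \sqrt{3} \sqrt{-1} = 110 \cdot 134 \sqrt{3} i = 14740 i \sqrt{3}$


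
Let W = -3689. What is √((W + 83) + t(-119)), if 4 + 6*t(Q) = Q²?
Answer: 3*I*√554/2 ≈ 35.306*I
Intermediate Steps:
t(Q) = -⅔ + Q²/6
√((W + 83) + t(-119)) = √((-3689 + 83) + (-⅔ + (⅙)*(-119)²)) = √(-3606 + (-⅔ + (⅙)*14161)) = √(-3606 + (-⅔ + 14161/6)) = √(-3606 + 4719/2) = √(-2493/2) = 3*I*√554/2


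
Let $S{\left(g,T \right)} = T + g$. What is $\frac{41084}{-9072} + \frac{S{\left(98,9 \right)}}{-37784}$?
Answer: $- \frac{97080535}{21423528} \approx -4.5315$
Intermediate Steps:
$\frac{41084}{-9072} + \frac{S{\left(98,9 \right)}}{-37784} = \frac{41084}{-9072} + \frac{9 + 98}{-37784} = 41084 \left(- \frac{1}{9072}\right) + 107 \left(- \frac{1}{37784}\right) = - \frac{10271}{2268} - \frac{107}{37784} = - \frac{97080535}{21423528}$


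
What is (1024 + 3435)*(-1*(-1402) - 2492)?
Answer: -4860310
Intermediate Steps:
(1024 + 3435)*(-1*(-1402) - 2492) = 4459*(1402 - 2492) = 4459*(-1090) = -4860310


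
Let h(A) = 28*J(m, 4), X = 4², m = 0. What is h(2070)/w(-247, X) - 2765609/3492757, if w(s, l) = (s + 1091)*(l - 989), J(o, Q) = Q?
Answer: -81126517389/102439070053 ≈ -0.79195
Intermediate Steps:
X = 16
w(s, l) = (-989 + l)*(1091 + s) (w(s, l) = (1091 + s)*(-989 + l) = (-989 + l)*(1091 + s))
h(A) = 112 (h(A) = 28*4 = 112)
h(2070)/w(-247, X) - 2765609/3492757 = 112/(-1078999 - 989*(-247) + 1091*16 + 16*(-247)) - 2765609/3492757 = 112/(-1078999 + 244283 + 17456 - 3952) - 2765609*1/3492757 = 112/(-821212) - 2765609/3492757 = 112*(-1/821212) - 2765609/3492757 = -4/29329 - 2765609/3492757 = -81126517389/102439070053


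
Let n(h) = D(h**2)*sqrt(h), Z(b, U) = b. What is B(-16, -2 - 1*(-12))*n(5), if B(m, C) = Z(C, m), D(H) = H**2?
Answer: 6250*sqrt(5) ≈ 13975.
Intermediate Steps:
B(m, C) = C
n(h) = h**(9/2) (n(h) = (h**2)**2*sqrt(h) = h**4*sqrt(h) = h**(9/2))
B(-16, -2 - 1*(-12))*n(5) = (-2 - 1*(-12))*5**(9/2) = (-2 + 12)*(625*sqrt(5)) = 10*(625*sqrt(5)) = 6250*sqrt(5)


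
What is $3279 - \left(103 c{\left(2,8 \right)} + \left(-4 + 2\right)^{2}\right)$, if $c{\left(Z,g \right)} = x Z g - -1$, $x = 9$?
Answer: $-11660$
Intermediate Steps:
$c{\left(Z,g \right)} = 1 + 9 Z g$ ($c{\left(Z,g \right)} = 9 Z g - -1 = 9 Z g + 1 = 1 + 9 Z g$)
$3279 - \left(103 c{\left(2,8 \right)} + \left(-4 + 2\right)^{2}\right) = 3279 - \left(103 \left(1 + 9 \cdot 2 \cdot 8\right) + \left(-4 + 2\right)^{2}\right) = 3279 - \left(103 \left(1 + 144\right) + \left(-2\right)^{2}\right) = 3279 - \left(103 \cdot 145 + 4\right) = 3279 - \left(14935 + 4\right) = 3279 - 14939 = -11660$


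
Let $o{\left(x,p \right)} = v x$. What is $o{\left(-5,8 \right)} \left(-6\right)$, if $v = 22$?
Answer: $660$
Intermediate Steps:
$o{\left(x,p \right)} = 22 x$
$o{\left(-5,8 \right)} \left(-6\right) = 22 \left(-5\right) \left(-6\right) = \left(-110\right) \left(-6\right) = 660$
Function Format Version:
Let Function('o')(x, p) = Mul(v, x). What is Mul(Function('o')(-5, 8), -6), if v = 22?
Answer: 660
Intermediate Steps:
Function('o')(x, p) = Mul(22, x)
Mul(Function('o')(-5, 8), -6) = Mul(Mul(22, -5), -6) = Mul(-110, -6) = 660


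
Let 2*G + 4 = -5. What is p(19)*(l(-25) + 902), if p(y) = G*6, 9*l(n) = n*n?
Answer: -26229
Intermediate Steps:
l(n) = n²/9 (l(n) = (n*n)/9 = n²/9)
G = -9/2 (G = -2 + (½)*(-5) = -2 - 5/2 = -9/2 ≈ -4.5000)
p(y) = -27 (p(y) = -9/2*6 = -27)
p(19)*(l(-25) + 902) = -27*((⅑)*(-25)² + 902) = -27*((⅑)*625 + 902) = -27*(625/9 + 902) = -27*8743/9 = -26229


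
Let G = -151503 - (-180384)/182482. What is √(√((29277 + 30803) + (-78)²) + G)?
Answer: √(-1261242137823471 + 16649840162*√16541)/91241 ≈ 388.9*I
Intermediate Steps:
G = -13823195031/91241 (G = -151503 - (-180384)/182482 = -151503 - 1*(-90192/91241) = -151503 + 90192/91241 = -13823195031/91241 ≈ -1.5150e+5)
√(√((29277 + 30803) + (-78)²) + G) = √(√((29277 + 30803) + (-78)²) - 13823195031/91241) = √(√(60080 + 6084) - 13823195031/91241) = √(√66164 - 13823195031/91241) = √(2*√16541 - 13823195031/91241) = √(-13823195031/91241 + 2*√16541)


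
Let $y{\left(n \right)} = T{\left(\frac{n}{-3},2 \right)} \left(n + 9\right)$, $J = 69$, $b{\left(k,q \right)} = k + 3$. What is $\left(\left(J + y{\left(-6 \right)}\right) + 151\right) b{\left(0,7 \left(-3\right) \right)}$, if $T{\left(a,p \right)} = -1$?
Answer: $651$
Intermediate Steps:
$b{\left(k,q \right)} = 3 + k$
$y{\left(n \right)} = -9 - n$ ($y{\left(n \right)} = - (n + 9) = - (9 + n) = -9 - n$)
$\left(\left(J + y{\left(-6 \right)}\right) + 151\right) b{\left(0,7 \left(-3\right) \right)} = \left(\left(69 - 3\right) + 151\right) \left(3 + 0\right) = \left(\left(69 + \left(-9 + 6\right)\right) + 151\right) 3 = \left(\left(69 - 3\right) + 151\right) 3 = \left(66 + 151\right) 3 = 217 \cdot 3 = 651$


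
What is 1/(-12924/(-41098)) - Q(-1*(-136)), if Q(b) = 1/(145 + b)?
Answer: 5767807/1815822 ≈ 3.1764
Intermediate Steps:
1/(-12924/(-41098)) - Q(-1*(-136)) = 1/(-12924/(-41098)) - 1/(145 - 1*(-136)) = 1/(-12924*(-1/41098)) - 1/(145 + 136) = 1/(6462/20549) - 1/281 = 20549/6462 - 1*1/281 = 20549/6462 - 1/281 = 5767807/1815822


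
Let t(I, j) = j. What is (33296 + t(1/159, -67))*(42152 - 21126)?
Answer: 698672954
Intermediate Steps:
(33296 + t(1/159, -67))*(42152 - 21126) = (33296 - 67)*(42152 - 21126) = 33229*21026 = 698672954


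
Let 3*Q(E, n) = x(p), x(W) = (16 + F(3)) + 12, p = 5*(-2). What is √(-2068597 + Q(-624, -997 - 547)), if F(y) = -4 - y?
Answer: I*√2068590 ≈ 1438.3*I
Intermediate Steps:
p = -10
x(W) = 21 (x(W) = (16 + (-4 - 1*3)) + 12 = (16 + (-4 - 3)) + 12 = (16 - 7) + 12 = 9 + 12 = 21)
Q(E, n) = 7 (Q(E, n) = (⅓)*21 = 7)
√(-2068597 + Q(-624, -997 - 547)) = √(-2068597 + 7) = √(-2068590) = I*√2068590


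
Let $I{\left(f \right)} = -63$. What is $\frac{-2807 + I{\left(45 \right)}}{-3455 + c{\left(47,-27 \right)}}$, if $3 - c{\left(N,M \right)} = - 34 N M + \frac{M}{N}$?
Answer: $\frac{134890}{2190079} \approx 0.061591$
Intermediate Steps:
$c{\left(N,M \right)} = 3 - \frac{M}{N} + 34 M N$ ($c{\left(N,M \right)} = 3 - \left(- 34 N M + \frac{M}{N}\right) = 3 - \left(- 34 M N + \frac{M}{N}\right) = 3 - \left(\frac{M}{N} - 34 M N\right) = 3 + \left(- \frac{M}{N} + 34 M N\right) = 3 - \frac{M}{N} + 34 M N$)
$\frac{-2807 + I{\left(45 \right)}}{-3455 + c{\left(47,-27 \right)}} = \frac{-2807 - 63}{-3455 + \left(3 - - \frac{27}{47} + 34 \left(-27\right) 47\right)} = - \frac{2870}{-3455 - \left(43143 - \frac{27}{47}\right)} = - \frac{2870}{-3455 + \left(3 + \frac{27}{47} - 43146\right)} = - \frac{2870}{-3455 - \frac{2027694}{47}} = - \frac{2870}{- \frac{2190079}{47}} = \left(-2870\right) \left(- \frac{47}{2190079}\right) = \frac{134890}{2190079}$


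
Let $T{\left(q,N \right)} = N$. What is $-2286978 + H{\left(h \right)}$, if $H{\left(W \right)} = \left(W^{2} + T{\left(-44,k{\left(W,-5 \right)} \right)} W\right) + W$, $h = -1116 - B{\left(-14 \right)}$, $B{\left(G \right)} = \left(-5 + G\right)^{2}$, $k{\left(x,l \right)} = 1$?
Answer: $-108403$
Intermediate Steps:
$h = -1477$ ($h = -1116 - \left(-5 - 14\right)^{2} = -1116 - \left(-19\right)^{2} = -1116 - 361 = -1477$)
$H{\left(W \right)} = W^{2} + 2 W$ ($H{\left(W \right)} = \left(W^{2} + 1 W\right) + W = \left(W^{2} + W\right) + W = \left(W + W^{2}\right) + W = W^{2} + 2 W$)
$-2286978 + H{\left(h \right)} = -2286978 - 1477 \left(2 - 1477\right) = -2286978 - -2178575 = -2286978 + 2178575 = -108403$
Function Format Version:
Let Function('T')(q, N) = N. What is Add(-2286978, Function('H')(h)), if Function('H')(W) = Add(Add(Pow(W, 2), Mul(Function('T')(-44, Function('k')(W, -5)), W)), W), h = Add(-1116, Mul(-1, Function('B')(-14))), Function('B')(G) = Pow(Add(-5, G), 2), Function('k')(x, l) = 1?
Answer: -108403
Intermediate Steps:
h = -1477 (h = Add(-1116, Mul(-1, Pow(Add(-5, -14), 2))) = Add(-1116, Mul(-1, Pow(-19, 2))) = Add(-1116, Mul(-1, 361)) = Add(-1116, -361) = -1477)
Function('H')(W) = Add(Pow(W, 2), Mul(2, W)) (Function('H')(W) = Add(Add(Pow(W, 2), Mul(1, W)), W) = Add(Add(Pow(W, 2), W), W) = Add(Add(W, Pow(W, 2)), W) = Add(Pow(W, 2), Mul(2, W)))
Add(-2286978, Function('H')(h)) = Add(-2286978, Mul(-1477, Add(2, -1477))) = Add(-2286978, Mul(-1477, -1475)) = Add(-2286978, 2178575) = -108403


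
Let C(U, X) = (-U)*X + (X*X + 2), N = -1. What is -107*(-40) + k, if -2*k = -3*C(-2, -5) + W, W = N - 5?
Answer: 8617/2 ≈ 4308.5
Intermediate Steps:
W = -6 (W = -1 - 5 = -6)
C(U, X) = 2 + X² - U*X (C(U, X) = -U*X + (X² + 2) = -U*X + (2 + X²) = 2 + X² - U*X)
k = 57/2 (k = -(-3*(2 + (-5)² - 1*(-2)*(-5)) - 6)/2 = -(-3*(2 + 25 - 10) - 6)/2 = -(-3*17 - 6)/2 = -(-51 - 6)/2 = -½*(-57) = 57/2 ≈ 28.500)
-107*(-40) + k = -107*(-40) + 57/2 = 4280 + 57/2 = 8617/2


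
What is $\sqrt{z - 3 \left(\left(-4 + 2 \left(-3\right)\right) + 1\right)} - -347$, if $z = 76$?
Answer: $347 + \sqrt{103} \approx 357.15$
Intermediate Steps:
$\sqrt{z - 3 \left(\left(-4 + 2 \left(-3\right)\right) + 1\right)} - -347 = \sqrt{76 - 3 \left(\left(-4 + 2 \left(-3\right)\right) + 1\right)} - -347 = \sqrt{76 - 3 \left(\left(-4 - 6\right) + 1\right)} + 347 = \sqrt{76 - 3 \left(-10 + 1\right)} + 347 = \sqrt{76 - -27} + 347 = \sqrt{76 + 27} + 347 = \sqrt{103} + 347 = 347 + \sqrt{103}$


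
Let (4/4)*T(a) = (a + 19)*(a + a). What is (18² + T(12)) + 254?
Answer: 1322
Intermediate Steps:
T(a) = 2*a*(19 + a) (T(a) = (a + 19)*(a + a) = (19 + a)*(2*a) = 2*a*(19 + a))
(18² + T(12)) + 254 = (18² + 2*12*(19 + 12)) + 254 = (324 + 2*12*31) + 254 = (324 + 744) + 254 = 1068 + 254 = 1322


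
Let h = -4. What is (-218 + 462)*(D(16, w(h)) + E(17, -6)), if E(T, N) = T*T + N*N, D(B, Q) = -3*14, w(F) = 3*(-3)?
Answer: 69052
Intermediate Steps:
w(F) = -9
D(B, Q) = -42
E(T, N) = N² + T² (E(T, N) = T² + N² = N² + T²)
(-218 + 462)*(D(16, w(h)) + E(17, -6)) = (-218 + 462)*(-42 + ((-6)² + 17²)) = 244*(-42 + (36 + 289)) = 244*(-42 + 325) = 244*283 = 69052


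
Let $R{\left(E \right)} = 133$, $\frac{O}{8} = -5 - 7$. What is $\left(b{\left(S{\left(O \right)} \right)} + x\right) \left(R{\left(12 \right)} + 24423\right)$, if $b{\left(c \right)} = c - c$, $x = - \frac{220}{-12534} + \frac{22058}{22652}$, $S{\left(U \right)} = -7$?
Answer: $\frac{123419513662}{5070003} \approx 24343.0$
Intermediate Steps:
$O = -96$ ($O = 8 \left(-5 - 7\right) = 8 \left(-12\right) = -96$)
$x = \frac{70364603}{70980042}$ ($x = \left(-220\right) \left(- \frac{1}{12534}\right) + 22058 \cdot \frac{1}{22652} = \frac{110}{6267} + \frac{11029}{11326} = \frac{70364603}{70980042} \approx 0.99133$)
$b{\left(c \right)} = 0$
$\left(b{\left(S{\left(O \right)} \right)} + x\right) \left(R{\left(12 \right)} + 24423\right) = \left(0 + \frac{70364603}{70980042}\right) \left(133 + 24423\right) = \frac{70364603}{70980042} \cdot 24556 = \frac{123419513662}{5070003}$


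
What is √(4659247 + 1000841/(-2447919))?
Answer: 2*√60736588545482/7221 ≈ 2158.5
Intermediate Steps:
√(4659247 + 1000841/(-2447919)) = √(4659247 + 1000841*(-1/2447919)) = √(4659247 - 8857/21663) = √(100933258904/21663) = 2*√60736588545482/7221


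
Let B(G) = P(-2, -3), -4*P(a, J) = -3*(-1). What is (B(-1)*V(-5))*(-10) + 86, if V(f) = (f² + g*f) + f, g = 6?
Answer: 11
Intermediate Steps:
V(f) = f² + 7*f (V(f) = (f² + 6*f) + f = f² + 7*f)
P(a, J) = -¾ (P(a, J) = -(-3)*(-1)/4 = -¼*3 = -¾)
B(G) = -¾
(B(-1)*V(-5))*(-10) + 86 = -(-15)*(7 - 5)/4*(-10) + 86 = -(-15)*2/4*(-10) + 86 = -¾*(-10)*(-10) + 86 = (15/2)*(-10) + 86 = -75 + 86 = 11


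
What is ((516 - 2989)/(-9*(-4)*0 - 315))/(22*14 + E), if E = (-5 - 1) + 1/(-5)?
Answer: 2473/95067 ≈ 0.026013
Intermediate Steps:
E = -31/5 (E = -6 - ⅕ = -31/5 ≈ -6.2000)
((516 - 2989)/(-9*(-4)*0 - 315))/(22*14 + E) = ((516 - 2989)/(-9*(-4)*0 - 315))/(22*14 - 31/5) = (-2473/(36*0 - 315))/(308 - 31/5) = (-2473/(0 - 315))/(1509/5) = -2473/(-315)*(5/1509) = -2473*(-1/315)*(5/1509) = (2473/315)*(5/1509) = 2473/95067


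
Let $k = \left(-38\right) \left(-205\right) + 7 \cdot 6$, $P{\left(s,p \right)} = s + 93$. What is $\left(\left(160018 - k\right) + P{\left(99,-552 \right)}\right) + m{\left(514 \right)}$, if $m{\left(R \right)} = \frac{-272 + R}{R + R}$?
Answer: $\frac{78322413}{514} \approx 1.5238 \cdot 10^{5}$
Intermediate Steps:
$P{\left(s,p \right)} = 93 + s$
$k = 7832$ ($k = 7790 + 42 = 7832$)
$m{\left(R \right)} = \frac{-272 + R}{2 R}$
$\left(\left(160018 - k\right) + P{\left(99,-552 \right)}\right) + m{\left(514 \right)} = \left(\left(160018 - 7832\right) + \left(93 + 99\right)\right) + \frac{-272 + 514}{2 \cdot 514} = \left(\left(160018 - 7832\right) + 192\right) + \frac{1}{2} \cdot \frac{1}{514} \cdot 242 = \left(152186 + 192\right) + \frac{121}{514} = 152378 + \frac{121}{514} = \frac{78322413}{514}$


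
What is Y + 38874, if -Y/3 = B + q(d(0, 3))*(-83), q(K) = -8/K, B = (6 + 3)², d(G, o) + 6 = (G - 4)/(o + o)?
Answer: 194649/5 ≈ 38930.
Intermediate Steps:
d(G, o) = -6 + (-4 + G)/(2*o) (d(G, o) = -6 + (G - 4)/(o + o) = -6 + (-4 + G)/((2*o)) = -6 + (-4 + G)*(1/(2*o)) = -6 + (-4 + G)/(2*o))
B = 81 (B = 9² = 81)
Y = 279/5 (Y = -3*(81 - 8*6/(-4 + 0 - 12*3)*(-83)) = -3*(81 - 8*6/(-4 + 0 - 36)*(-83)) = -3*(81 - 8/((½)*(⅓)*(-40))*(-83)) = -3*(81 - 8/(-20/3)*(-83)) = -3*(81 - 8*(-3/20)*(-83)) = -3*(81 + (6/5)*(-83)) = -3*(81 - 498/5) = -3*(-93/5) = 279/5 ≈ 55.800)
Y + 38874 = 279/5 + 38874 = 194649/5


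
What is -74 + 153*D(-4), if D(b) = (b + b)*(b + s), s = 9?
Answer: -6194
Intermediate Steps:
D(b) = 2*b*(9 + b) (D(b) = (b + b)*(b + 9) = (2*b)*(9 + b) = 2*b*(9 + b))
-74 + 153*D(-4) = -74 + 153*(2*(-4)*(9 - 4)) = -74 + 153*(2*(-4)*5) = -74 + 153*(-40) = -74 - 6120 = -6194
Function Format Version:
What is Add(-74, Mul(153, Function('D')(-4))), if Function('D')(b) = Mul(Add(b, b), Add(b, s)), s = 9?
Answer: -6194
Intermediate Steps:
Function('D')(b) = Mul(2, b, Add(9, b)) (Function('D')(b) = Mul(Add(b, b), Add(b, 9)) = Mul(Mul(2, b), Add(9, b)) = Mul(2, b, Add(9, b)))
Add(-74, Mul(153, Function('D')(-4))) = Add(-74, Mul(153, Mul(2, -4, Add(9, -4)))) = Add(-74, Mul(153, Mul(2, -4, 5))) = Add(-74, Mul(153, -40)) = Add(-74, -6120) = -6194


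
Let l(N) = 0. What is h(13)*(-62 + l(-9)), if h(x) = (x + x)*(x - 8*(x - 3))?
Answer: 108004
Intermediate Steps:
h(x) = 2*x*(24 - 7*x) (h(x) = (2*x)*(x - 8*(-3 + x)) = (2*x)*(x + (24 - 8*x)) = (2*x)*(24 - 7*x) = 2*x*(24 - 7*x))
h(13)*(-62 + l(-9)) = (2*13*(24 - 7*13))*(-62 + 0) = (2*13*(24 - 91))*(-62) = (2*13*(-67))*(-62) = -1742*(-62) = 108004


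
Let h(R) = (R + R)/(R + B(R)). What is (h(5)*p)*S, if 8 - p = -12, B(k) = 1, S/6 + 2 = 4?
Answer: 400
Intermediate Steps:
S = 12 (S = -12 + 6*4 = -12 + 24 = 12)
p = 20 (p = 8 - 1*(-12) = 8 + 12 = 20)
h(R) = 2*R/(1 + R) (h(R) = (R + R)/(R + 1) = (2*R)/(1 + R) = 2*R/(1 + R))
(h(5)*p)*S = ((2*5/(1 + 5))*20)*12 = ((2*5/6)*20)*12 = ((2*5*(⅙))*20)*12 = ((5/3)*20)*12 = (100/3)*12 = 400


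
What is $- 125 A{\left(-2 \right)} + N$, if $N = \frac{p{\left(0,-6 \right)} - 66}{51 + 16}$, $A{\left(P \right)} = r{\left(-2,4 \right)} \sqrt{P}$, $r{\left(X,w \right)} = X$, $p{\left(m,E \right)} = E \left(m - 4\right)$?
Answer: $- \frac{42}{67} + 250 i \sqrt{2} \approx -0.62687 + 353.55 i$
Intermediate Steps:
$p{\left(m,E \right)} = E \left(-4 + m\right)$
$A{\left(P \right)} = - 2 \sqrt{P}$
$N = - \frac{42}{67}$ ($N = \frac{- 6 \left(-4 + 0\right) - 66}{51 + 16} = \frac{\left(-6\right) \left(-4\right) - 66}{67} = \left(24 - 66\right) \frac{1}{67} = \left(-42\right) \frac{1}{67} = - \frac{42}{67} \approx -0.62687$)
$- 125 A{\left(-2 \right)} + N = - 125 \left(- 2 \sqrt{-2}\right) - \frac{42}{67} = - 125 \left(- 2 i \sqrt{2}\right) - \frac{42}{67} = 250 i \sqrt{2} - \frac{42}{67} = - \frac{42}{67} + 250 i \sqrt{2}$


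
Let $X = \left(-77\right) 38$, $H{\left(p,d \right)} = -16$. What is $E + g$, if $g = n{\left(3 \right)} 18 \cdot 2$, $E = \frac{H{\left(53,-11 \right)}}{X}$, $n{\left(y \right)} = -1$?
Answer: $- \frac{52660}{1463} \approx -35.995$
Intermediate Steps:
$X = -2926$
$E = \frac{8}{1463}$ ($E = - \frac{16}{-2926} = \left(-16\right) \left(- \frac{1}{2926}\right) = \frac{8}{1463} \approx 0.0054682$)
$g = -36$ ($g = \left(-1\right) 18 \cdot 2 = \left(-18\right) 2 = -36$)
$E + g = \frac{8}{1463} - 36 = - \frac{52660}{1463}$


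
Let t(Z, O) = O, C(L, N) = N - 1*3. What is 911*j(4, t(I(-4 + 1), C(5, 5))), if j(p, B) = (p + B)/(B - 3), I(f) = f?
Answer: -5466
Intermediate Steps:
C(L, N) = -3 + N (C(L, N) = N - 3 = -3 + N)
j(p, B) = (B + p)/(-3 + B)
911*j(4, t(I(-4 + 1), C(5, 5))) = 911*(((-3 + 5) + 4)/(-3 + (-3 + 5))) = 911*((2 + 4)/(-3 + 2)) = 911*(6/(-1)) = 911*(-1*6) = 911*(-6) = -5466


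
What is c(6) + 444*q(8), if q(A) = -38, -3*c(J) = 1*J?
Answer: -16874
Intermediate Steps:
c(J) = -J/3
c(6) + 444*q(8) = -1/3*6 + 444*(-38) = -2 - 16872 = -16874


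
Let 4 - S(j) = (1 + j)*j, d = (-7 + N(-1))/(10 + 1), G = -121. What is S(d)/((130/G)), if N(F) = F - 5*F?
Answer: -254/65 ≈ -3.9077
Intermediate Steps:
N(F) = -4*F
d = -3/11 (d = (-7 - 4*(-1))/(10 + 1) = (-7 + 4)/11 = -3*1/11 = -3/11 ≈ -0.27273)
S(j) = 4 - j*(1 + j) (S(j) = 4 - (1 + j)*j = 4 - j*(1 + j))
S(d)/((130/G)) = (4 - 1*(-3/11) - (-3/11)²)/((130/(-121))) = (4 + 3/11 - 1*9/121)/((130*(-1/121))) = (4 + 3/11 - 9/121)/(-130/121) = (508/121)*(-121/130) = -254/65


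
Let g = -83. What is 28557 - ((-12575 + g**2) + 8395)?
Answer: 25848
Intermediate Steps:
28557 - ((-12575 + g**2) + 8395) = 28557 - ((-12575 + (-83)**2) + 8395) = 28557 - ((-12575 + 6889) + 8395) = 28557 - (-5686 + 8395) = 28557 - 1*2709 = 28557 - 2709 = 25848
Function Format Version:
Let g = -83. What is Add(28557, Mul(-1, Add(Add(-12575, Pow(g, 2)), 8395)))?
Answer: 25848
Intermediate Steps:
Add(28557, Mul(-1, Add(Add(-12575, Pow(g, 2)), 8395))) = Add(28557, Mul(-1, Add(Add(-12575, Pow(-83, 2)), 8395))) = Add(28557, Mul(-1, Add(Add(-12575, 6889), 8395))) = Add(28557, Mul(-1, Add(-5686, 8395))) = Add(28557, Mul(-1, 2709)) = Add(28557, -2709) = 25848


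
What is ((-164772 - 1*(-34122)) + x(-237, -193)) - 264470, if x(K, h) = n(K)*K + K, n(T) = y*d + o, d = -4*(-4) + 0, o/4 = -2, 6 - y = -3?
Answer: -427589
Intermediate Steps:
y = 9 (y = 6 - 1*(-3) = 6 + 3 = 9)
o = -8 (o = 4*(-2) = -8)
d = 16 (d = 16 + 0 = 16)
n(T) = 136 (n(T) = 9*16 - 8 = 144 - 8 = 136)
x(K, h) = 137*K (x(K, h) = 136*K + K = 137*K)
((-164772 - 1*(-34122)) + x(-237, -193)) - 264470 = ((-164772 - 1*(-34122)) + 137*(-237)) - 264470 = ((-164772 + 34122) - 32469) - 264470 = (-130650 - 32469) - 264470 = -163119 - 264470 = -427589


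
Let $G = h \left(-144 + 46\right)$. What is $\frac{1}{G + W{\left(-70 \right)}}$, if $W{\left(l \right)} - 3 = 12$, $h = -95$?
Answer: $\frac{1}{9325} \approx 0.00010724$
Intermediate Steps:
$G = 9310$ ($G = - 95 \left(-144 + 46\right) = \left(-95\right) \left(-98\right) = 9310$)
$W{\left(l \right)} = 15$ ($W{\left(l \right)} = 3 + 12 = 15$)
$\frac{1}{G + W{\left(-70 \right)}} = \frac{1}{9310 + 15} = \frac{1}{9325}$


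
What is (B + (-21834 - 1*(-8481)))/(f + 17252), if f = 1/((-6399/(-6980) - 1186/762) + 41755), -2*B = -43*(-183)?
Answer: -3839232575183925/3831348690037376 ≈ -1.0021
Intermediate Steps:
B = -7869/2 (B = -(-43)*(-183)/2 = -1/2*7869 = -7869/2 ≈ -3934.5)
f = 2659380/111040710779 (f = 1/((-6399*(-1/6980) - 1186*1/762) + 41755) = 1/((6399/6980 - 593/381) + 41755) = 1/(-1701121/2659380 + 41755) = 1/(111040710779/2659380) = 2659380/111040710779 ≈ 2.3950e-5)
(B + (-21834 - 1*(-8481)))/(f + 17252) = (-7869/2 + (-21834 - 1*(-8481)))/(2659380/111040710779 + 17252) = (-7869/2 + (-21834 + 8481))/(1915674345018688/111040710779) = (-7869/2 - 13353)*(111040710779/1915674345018688) = -34575/2*111040710779/1915674345018688 = -3839232575183925/3831348690037376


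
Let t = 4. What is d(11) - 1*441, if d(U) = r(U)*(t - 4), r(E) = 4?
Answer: -441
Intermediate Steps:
d(U) = 0 (d(U) = 4*(4 - 4) = 4*0 = 0)
d(11) - 1*441 = 0 - 1*441 = 0 - 441 = -441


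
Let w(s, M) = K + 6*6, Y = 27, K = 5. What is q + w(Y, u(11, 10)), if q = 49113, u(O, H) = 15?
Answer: 49154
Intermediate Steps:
w(s, M) = 41 (w(s, M) = 5 + 6*6 = 5 + 36 = 41)
q + w(Y, u(11, 10)) = 49113 + 41 = 49154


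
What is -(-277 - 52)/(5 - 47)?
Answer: -47/6 ≈ -7.8333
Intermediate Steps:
-(-277 - 52)/(5 - 47) = -(-329)/(-42) = -(-329)*(-1)/42 = -1*47/6 = -47/6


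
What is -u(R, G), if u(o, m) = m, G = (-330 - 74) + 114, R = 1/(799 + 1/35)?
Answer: 290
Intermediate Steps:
R = 35/27966 (R = 1/(799 + 1/35) = 1/(27966/35) = 35/27966 ≈ 0.0012515)
G = -290 (G = -404 + 114 = -290)
-u(R, G) = -1*(-290) = 290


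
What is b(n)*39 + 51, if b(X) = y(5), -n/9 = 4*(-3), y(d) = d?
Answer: 246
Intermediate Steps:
n = 108 (n = -36*(-3) = -9*(-12) = 108)
b(X) = 5
b(n)*39 + 51 = 5*39 + 51 = 195 + 51 = 246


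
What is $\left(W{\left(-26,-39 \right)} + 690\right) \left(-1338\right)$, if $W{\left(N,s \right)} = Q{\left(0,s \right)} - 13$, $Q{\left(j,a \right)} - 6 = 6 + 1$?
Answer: $-923220$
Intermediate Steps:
$Q{\left(j,a \right)} = 13$ ($Q{\left(j,a \right)} = 6 + \left(6 + 1\right) = 6 + 7 = 13$)
$W{\left(N,s \right)} = 0$ ($W{\left(N,s \right)} = 13 - 13 = 0$)
$\left(W{\left(-26,-39 \right)} + 690\right) \left(-1338\right) = \left(0 + 690\right) \left(-1338\right) = 690 \left(-1338\right) = -923220$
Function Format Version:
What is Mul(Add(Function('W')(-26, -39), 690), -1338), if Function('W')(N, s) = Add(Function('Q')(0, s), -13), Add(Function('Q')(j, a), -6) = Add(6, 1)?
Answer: -923220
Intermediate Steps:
Function('Q')(j, a) = 13 (Function('Q')(j, a) = Add(6, Add(6, 1)) = Add(6, 7) = 13)
Function('W')(N, s) = 0 (Function('W')(N, s) = Add(13, -13) = 0)
Mul(Add(Function('W')(-26, -39), 690), -1338) = Mul(Add(0, 690), -1338) = Mul(690, -1338) = -923220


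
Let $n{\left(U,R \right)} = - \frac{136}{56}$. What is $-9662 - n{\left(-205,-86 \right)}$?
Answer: $- \frac{67617}{7} \approx -9659.6$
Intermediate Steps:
$n{\left(U,R \right)} = - \frac{17}{7}$ ($n{\left(U,R \right)} = \left(-136\right) \frac{1}{56} = - \frac{17}{7}$)
$-9662 - n{\left(-205,-86 \right)} = -9662 - - \frac{17}{7} = -9662 + \frac{17}{7} = - \frac{67617}{7}$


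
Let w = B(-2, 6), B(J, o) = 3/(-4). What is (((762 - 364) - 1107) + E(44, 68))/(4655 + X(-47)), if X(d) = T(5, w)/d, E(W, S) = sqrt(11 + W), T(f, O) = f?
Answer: -33323/218780 + 47*sqrt(55)/218780 ≈ -0.15072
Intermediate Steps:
B(J, o) = -3/4 (B(J, o) = 3*(-1/4) = -3/4)
w = -3/4 ≈ -0.75000
X(d) = 5/d
(((762 - 364) - 1107) + E(44, 68))/(4655 + X(-47)) = (((762 - 364) - 1107) + sqrt(11 + 44))/(4655 + 5/(-47)) = ((398 - 1107) + sqrt(55))/(4655 + 5*(-1/47)) = (-709 + sqrt(55))/(4655 - 5/47) = (-709 + sqrt(55))/(218780/47) = (-709 + sqrt(55))*(47/218780) = -33323/218780 + 47*sqrt(55)/218780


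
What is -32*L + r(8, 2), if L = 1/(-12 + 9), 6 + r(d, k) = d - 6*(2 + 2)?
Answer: -34/3 ≈ -11.333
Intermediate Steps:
r(d, k) = -30 + d (r(d, k) = -6 + (d - 6*(2 + 2)) = -6 + (d - 6*4) = -6 + (d - 1*24) = -6 + (d - 24) = -6 + (-24 + d) = -30 + d)
L = -⅓ (L = 1/(-3) = -⅓ ≈ -0.33333)
-32*L + r(8, 2) = -32*(-⅓) + (-30 + 8) = 32/3 - 22 = -34/3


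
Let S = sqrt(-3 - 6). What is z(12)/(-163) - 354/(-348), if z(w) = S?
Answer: 59/58 - 3*I/163 ≈ 1.0172 - 0.018405*I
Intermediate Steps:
S = 3*I (S = sqrt(-9) = 3*I ≈ 3.0*I)
z(w) = 3*I
z(12)/(-163) - 354/(-348) = (3*I)/(-163) - 354/(-348) = (3*I)*(-1/163) - 354*(-1/348) = -3*I/163 + 59/58 = 59/58 - 3*I/163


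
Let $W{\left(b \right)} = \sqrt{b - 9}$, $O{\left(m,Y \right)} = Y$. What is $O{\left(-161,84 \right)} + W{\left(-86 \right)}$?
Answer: $84 + i \sqrt{95} \approx 84.0 + 9.7468 i$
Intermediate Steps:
$W{\left(b \right)} = \sqrt{-9 + b}$
$O{\left(-161,84 \right)} + W{\left(-86 \right)} = 84 + \sqrt{-9 - 86} = 84 + \sqrt{-95} = 84 + i \sqrt{95}$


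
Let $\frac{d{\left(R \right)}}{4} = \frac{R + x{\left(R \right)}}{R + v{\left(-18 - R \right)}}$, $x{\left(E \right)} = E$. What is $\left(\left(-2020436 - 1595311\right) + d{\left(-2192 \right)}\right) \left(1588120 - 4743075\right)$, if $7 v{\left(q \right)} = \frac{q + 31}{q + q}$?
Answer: $\frac{108719131410641572645}{9530501} \approx 1.1408 \cdot 10^{13}$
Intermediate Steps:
$v{\left(q \right)} = \frac{31 + q}{14 q}$ ($v{\left(q \right)} = \frac{\left(q + 31\right) \frac{1}{q + q}}{7} = \frac{\left(31 + q\right) \frac{1}{2 q}}{7} = \frac{\frac{1}{2} \frac{1}{q} \left(31 + q\right)}{7} = \frac{31 + q}{14 q}$)
$d{\left(R \right)} = \frac{8 R}{R + \frac{13 - R}{14 \left(-18 - R\right)}}$ ($d{\left(R \right)} = 4 \frac{R + R}{R + \frac{31 - \left(18 + R\right)}{14 \left(-18 - R\right)}} = 4 \frac{2 R}{R + \frac{13 - R}{14 \left(-18 - R\right)}} = \frac{8 R}{R + \frac{13 - R}{14 \left(-18 - R\right)}}$)
$\left(\left(-2020436 - 1595311\right) + d{\left(-2192 \right)}\right) \left(1588120 - 4743075\right) = \left(\left(-2020436 - 1595311\right) + 112 \left(-2192\right) \frac{1}{-13 - 2192 + 14 \left(-2192\right) \left(18 - 2192\right)} \left(18 - 2192\right)\right) \left(1588120 - 4743075\right) = \left(-3615747 + 112 \left(-2192\right) \frac{1}{-13 - 2192 + 14 \left(-2192\right) \left(-2174\right)} \left(-2174\right)\right) \left(-3154955\right) = \left(-3615747 + 112 \left(-2192\right) \frac{1}{-13 - 2192 + 66715712} \left(-2174\right)\right) \left(-3154955\right) = \left(-3615747 + 112 \left(-2192\right) \frac{1}{66713507} \left(-2174\right)\right) \left(-3154955\right) = \left(-3615747 + \frac{76246528}{9530501}\right) \left(-3154955\right) = \left(- \frac{34459804152719}{9530501}\right) \left(-3154955\right) = \frac{108719131410641572645}{9530501}$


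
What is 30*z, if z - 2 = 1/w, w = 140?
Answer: 843/14 ≈ 60.214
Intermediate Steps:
z = 281/140 (z = 2 + 1/140 = 281/140 ≈ 2.0071)
30*z = 30*(281/140) = 843/14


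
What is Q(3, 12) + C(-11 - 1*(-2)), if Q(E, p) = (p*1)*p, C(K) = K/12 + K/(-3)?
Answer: 585/4 ≈ 146.25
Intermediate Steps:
C(K) = -K/4 (C(K) = K*(1/12) + K*(-⅓) = K/12 - K/3 = -K/4)
Q(E, p) = p² (Q(E, p) = p*p = p²)
Q(3, 12) + C(-11 - 1*(-2)) = 12² - (-11 - 1*(-2))/4 = 144 - (-11 + 2)/4 = 144 - ¼*(-9) = 144 + 9/4 = 585/4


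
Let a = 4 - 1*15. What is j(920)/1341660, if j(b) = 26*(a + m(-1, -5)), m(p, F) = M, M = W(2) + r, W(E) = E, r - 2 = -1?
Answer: -52/335415 ≈ -0.00015503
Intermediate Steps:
r = 1 (r = 2 - 1 = 1)
M = 3 (M = 2 + 1 = 3)
m(p, F) = 3
a = -11 (a = 4 - 15 = -11)
j(b) = -208 (j(b) = 26*(-11 + 3) = 26*(-8) = -208)
j(920)/1341660 = -208/1341660 = -208*1/1341660 = -52/335415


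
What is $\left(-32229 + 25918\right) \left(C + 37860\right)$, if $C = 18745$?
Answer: $-357234155$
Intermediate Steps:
$\left(-32229 + 25918\right) \left(C + 37860\right) = \left(-32229 + 25918\right) \left(18745 + 37860\right) = \left(-6311\right) 56605 = -357234155$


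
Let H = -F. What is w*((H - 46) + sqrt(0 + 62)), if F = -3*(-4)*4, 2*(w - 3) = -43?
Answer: 1739 - 37*sqrt(62)/2 ≈ 1593.3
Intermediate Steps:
w = -37/2 (w = 3 + (1/2)*(-43) = 3 - 43/2 = -37/2 ≈ -18.500)
F = 48 (F = 12*4 = 48)
H = -48 (H = -1*48 = -48)
w*((H - 46) + sqrt(0 + 62)) = -37*((-48 - 46) + sqrt(0 + 62))/2 = -37*(-94 + sqrt(62))/2 = 1739 - 37*sqrt(62)/2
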